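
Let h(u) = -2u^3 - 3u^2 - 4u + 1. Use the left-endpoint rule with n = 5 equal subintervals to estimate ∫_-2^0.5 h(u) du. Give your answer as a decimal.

Δu = (0.5 − (-2))/5 = 0.5.
Left endpoints: -2, -1.5, -1, -0.5, 0.
h(-2) = 13, h(-1.5) = 7, h(-1) = 4, h(-0.5) = 2.5, h(0) = 1.
Sum = Δu · [h(-2) + h(-1.5) + h(-1) + h(-0.5) + h(0)].
Sum = 13.75.

13.75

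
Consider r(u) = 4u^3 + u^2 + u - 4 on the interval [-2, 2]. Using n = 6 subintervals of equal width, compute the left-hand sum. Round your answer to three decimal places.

Δu = (2 − (-2))/6 = 2/3.
Left endpoints: -2, -4/3, -2/3, 0, 2/3, 4/3.
r(-2) = -34, r(-4/3) = -352/27, r(-2/3) = -146/27, r(0) = -4, r(2/3) = -46/27, r(4/3) = 232/27.
Sum = Δu · [r(-2) + r(-4/3) + r(-2/3) + ...].
Sum ≈ -33.037.

-33.037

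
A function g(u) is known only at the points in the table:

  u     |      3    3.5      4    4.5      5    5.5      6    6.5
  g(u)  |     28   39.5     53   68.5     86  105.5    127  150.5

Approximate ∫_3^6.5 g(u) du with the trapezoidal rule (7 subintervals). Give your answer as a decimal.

284.375

Δu = 0.5.
T_7 = (0.5/2)·[28 + 2·39.5 + 2·53 + 2·68.5 + 2·86 + 2·105.5 + 2·127 + 150.5] = 284.375.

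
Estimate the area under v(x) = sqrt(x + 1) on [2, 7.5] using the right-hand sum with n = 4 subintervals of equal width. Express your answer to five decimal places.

13.85218

Δx = (7.5 − 2)/4 = 1.375.
Right endpoints: 3.375, 4.75, 6.125, 7.5.
v(3.375) ≈ 2.09165, v(4.75) ≈ 2.39792, v(6.125) ≈ 2.66927, v(7.5) ≈ 2.91548.
Sum = Δx · [v(3.375) + v(4.75) + v(6.125) + v(7.5)].
Sum ≈ 13.85218.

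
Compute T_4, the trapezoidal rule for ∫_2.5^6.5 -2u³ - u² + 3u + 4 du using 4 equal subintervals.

-908

Δu = (6.5 − 2.5)/4 = 1.
f(2.5) = -26, f(3.5) = -83.5, f(4.5) = -185, f(5.5) = -342.5, f(6.5) = -568.
T_4 = (Δu/2)·[f(u_0) + 2f(u_1) + 2f(u_2) + 2f(u_3) + f(u_4)].
Sum = -908.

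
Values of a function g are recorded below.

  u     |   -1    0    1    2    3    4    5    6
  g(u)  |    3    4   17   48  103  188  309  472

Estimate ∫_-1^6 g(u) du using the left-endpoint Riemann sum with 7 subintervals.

672

Δu = 1.
Sum = 1·[3 + 4 + 17 + 48 + 103 + 188 + 309] = 672.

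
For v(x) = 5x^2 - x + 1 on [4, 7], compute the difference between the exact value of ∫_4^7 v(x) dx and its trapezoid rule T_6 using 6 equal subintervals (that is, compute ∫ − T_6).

Exact integral: ∫_4^7 v(x) dx = 451.5.
T_6 = 452.125.
Error = 451.5 − 452.125 = -0.625.

-0.625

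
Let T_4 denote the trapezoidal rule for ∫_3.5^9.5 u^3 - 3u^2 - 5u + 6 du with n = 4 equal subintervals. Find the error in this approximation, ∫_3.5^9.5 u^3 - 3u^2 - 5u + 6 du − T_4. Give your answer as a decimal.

Exact integral: ∫_3.5^9.5 f(u) du = 1025.25.
T_4 = 1062.375.
Error = 1025.25 − 1062.375 = -37.125.

-37.125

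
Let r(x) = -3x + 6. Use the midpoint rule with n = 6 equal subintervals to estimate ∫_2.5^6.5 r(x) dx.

Δx = (6.5 − 2.5)/6 = 2/3.
Midpoints: 17/6, 3.5, 25/6, 29/6, 5.5, 37/6.
r(17/6) = -2.5, r(3.5) = -4.5, r(25/6) = -6.5, r(29/6) = -8.5, r(5.5) = -10.5, r(37/6) = -12.5.
Sum = Δx · [r(17/6) + r(3.5) + r(25/6) + ...].
Sum = -30.

-30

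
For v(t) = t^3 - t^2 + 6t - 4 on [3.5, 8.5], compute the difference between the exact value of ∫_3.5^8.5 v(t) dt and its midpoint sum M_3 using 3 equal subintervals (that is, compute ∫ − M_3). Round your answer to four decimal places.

19.6759

Exact integral: ∫_3.5^8.5 v(t) dt ≈ 1237.083333.
M_3 ≈ 1217.407407.
Error ≈ 1237.083333 − 1217.407407 ≈ 19.6759.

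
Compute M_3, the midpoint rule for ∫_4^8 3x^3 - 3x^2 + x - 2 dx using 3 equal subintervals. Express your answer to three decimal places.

Δx = (8 − 4)/3 = 4/3.
Midpoints: 14/3, 6, 22/3.
f(14/3) = 2180/9, f(6) = 544, f(22/3) = 9244/9.
Sum = Δx · [f(14/3) + f(6) + f(22/3)].
Sum ≈ 2417.778.

2417.778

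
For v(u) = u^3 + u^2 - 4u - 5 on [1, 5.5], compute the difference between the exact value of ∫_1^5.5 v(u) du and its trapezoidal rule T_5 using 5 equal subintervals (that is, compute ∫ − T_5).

Exact integral: ∫_1^5.5 v(u) du = 202.640625.
T_5 = 209.17125.
Error = 202.640625 − 209.17125 = -6.530625.

-6.530625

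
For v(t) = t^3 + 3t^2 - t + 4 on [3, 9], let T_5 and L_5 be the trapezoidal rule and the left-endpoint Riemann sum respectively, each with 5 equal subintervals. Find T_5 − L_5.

T_5 = 2340.24.
L_5 = 1793.04.
T_5 − L_5 = 547.2.

547.2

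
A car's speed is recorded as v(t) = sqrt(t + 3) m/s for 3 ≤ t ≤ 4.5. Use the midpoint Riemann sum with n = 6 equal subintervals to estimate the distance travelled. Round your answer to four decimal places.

3.8952

Δt = (4.5 − 3)/6 = 0.25.
Midpoints: 3.125, 3.375, 3.625, 3.875, 4.125, 4.375.
v(3.125) ≈ 2.4749, v(3.375) ≈ 2.5249, v(3.625) ≈ 2.5739, v(3.875) ≈ 2.6220, v(4.125) ≈ 2.6693, v(4.375) ≈ 2.7157.
Sum = Δt · [v(3.125) + v(3.375) + v(3.625) + ...].
Sum ≈ 3.8952.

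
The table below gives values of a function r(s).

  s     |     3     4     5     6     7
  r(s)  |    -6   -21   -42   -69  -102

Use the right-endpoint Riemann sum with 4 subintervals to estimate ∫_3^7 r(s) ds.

Δs = 1.
Sum = 1·[(-21) + (-42) + (-69) + (-102)] = -234.

-234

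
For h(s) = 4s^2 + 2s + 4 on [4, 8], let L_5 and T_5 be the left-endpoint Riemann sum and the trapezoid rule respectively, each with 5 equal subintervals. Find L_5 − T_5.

-80

L_5 = 583.04.
T_5 = 663.04.
L_5 − T_5 = -80.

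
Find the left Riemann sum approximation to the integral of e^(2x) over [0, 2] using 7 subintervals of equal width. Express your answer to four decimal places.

Δx = (2 − 0)/7 = 2/7.
Left endpoints: 0, 2/7, 4/7, 6/7, 8/7, 10/7, 12/7.
f(0) ≈ 1.0000, f(2/7) ≈ 1.7708, f(4/7) ≈ 3.1357, f(6/7) ≈ 5.5527, f(8/7) ≈ 9.8327, f(10/7) ≈ 17.4117, f(12/7) ≈ 30.8326.
Sum = Δx · [f(0) + f(2/7) + f(4/7) + ...].
Sum ≈ 19.8675.

19.8675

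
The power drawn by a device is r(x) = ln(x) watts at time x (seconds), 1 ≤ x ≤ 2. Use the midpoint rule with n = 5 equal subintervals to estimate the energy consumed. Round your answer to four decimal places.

Δx = (2 − 1)/5 = 0.2.
Midpoints: 1.1, 1.3, 1.5, 1.7, 1.9.
r(1.1) ≈ 0.0953, r(1.3) ≈ 0.2624, r(1.5) ≈ 0.4055, r(1.7) ≈ 0.5306, r(1.9) ≈ 0.6419.
Sum = Δx · [r(1.1) + r(1.3) + r(1.5) + r(1.7) + r(1.9)].
Sum ≈ 0.3871.

0.3871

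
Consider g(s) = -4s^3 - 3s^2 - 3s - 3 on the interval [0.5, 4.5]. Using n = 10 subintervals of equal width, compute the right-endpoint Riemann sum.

Δs = (4.5 − 0.5)/10 = 0.4.
Right endpoints: 0.9, 1.3, 1.7, 2.1, 2.5, 2.9, 3.3, 3.7, 4.1, 4.5.
g(0.9) = -11.046, g(1.3) = -20.758, g(1.7) = -36.422, g(2.1) = -59.574, g(2.5) = -91.75, g(2.9) = -134.486, g(3.3) = -189.318, g(3.7) = -257.782, g(4.1) = -341.414, g(4.5) = -441.75.
Sum = Δs · [g(0.9) + g(1.3) + g(1.7) + ...].
Sum = -633.72.

-633.72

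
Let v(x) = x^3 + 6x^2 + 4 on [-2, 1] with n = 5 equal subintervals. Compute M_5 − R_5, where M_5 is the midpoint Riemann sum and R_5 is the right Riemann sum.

1.485

M_5 = 25.845.
R_5 = 24.36.
M_5 − R_5 = 1.485.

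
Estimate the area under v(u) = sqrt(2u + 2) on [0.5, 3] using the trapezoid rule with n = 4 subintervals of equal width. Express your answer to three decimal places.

5.803

Δu = (3 − 0.5)/4 = 0.625.
v(0.5) ≈ 1.732, v(1.125) ≈ 2.062, v(1.75) ≈ 2.345, v(2.375) ≈ 2.598, v(3) ≈ 2.828.
T_4 = (Δu/2)·[v(u_0) + 2v(u_1) + 2v(u_2) + 2v(u_3) + v(u_4)].
Sum ≈ 5.803.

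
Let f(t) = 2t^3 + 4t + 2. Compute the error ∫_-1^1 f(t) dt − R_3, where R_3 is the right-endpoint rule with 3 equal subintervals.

-4

Exact integral: ∫_-1^1 f(t) dt = 4.
R_3 = 8.
Error = 4 − 8 = -4.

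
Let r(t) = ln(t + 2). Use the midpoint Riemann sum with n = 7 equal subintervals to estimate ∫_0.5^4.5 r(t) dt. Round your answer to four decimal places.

Δt = (4.5 − 0.5)/7 = 4/7.
Midpoints: 11/14, 19/14, 27/14, 2.5, 43/14, 51/14, 59/14.
r(11/14) ≈ 1.0245, r(19/14) ≈ 1.2111, r(27/14) ≈ 1.3683, r(2.5) ≈ 1.5041, r(43/14) ≈ 1.6236, r(51/14) ≈ 1.7304, r(59/14) ≈ 1.8269.
Sum = Δt · [r(11/14) + r(19/14) + r(27/14) + ...].
Sum ≈ 5.8793.

5.8793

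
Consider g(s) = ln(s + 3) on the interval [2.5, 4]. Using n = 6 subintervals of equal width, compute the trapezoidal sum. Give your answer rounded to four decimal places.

Δs = (4 − 2.5)/6 = 0.25.
g(2.5) ≈ 1.7047, g(2.75) ≈ 1.7492, g(3) ≈ 1.7918, g(3.25) ≈ 1.8326, g(3.5) ≈ 1.8718, g(3.75) ≈ 1.9095, g(4) ≈ 1.9459.
T_6 = (Δs/2)·[g(s_0) + 2g(s_1) + ... + 2g(s_{5}) + g(s_6)].
Sum ≈ 2.7451.

2.7451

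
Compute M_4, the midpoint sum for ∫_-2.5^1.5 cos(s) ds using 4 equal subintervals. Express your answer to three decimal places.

Δs = (1.5 − (-2.5))/4 = 1.
Midpoints: -2, -1, 0, 1.
f(-2) ≈ -0.416, f(-1) ≈ 0.540, f(0) ≈ 1.000, f(1) ≈ 0.540.
Sum = Δs · [f(-2) + f(-1) + f(0) + f(1)].
Sum ≈ 1.664.

1.664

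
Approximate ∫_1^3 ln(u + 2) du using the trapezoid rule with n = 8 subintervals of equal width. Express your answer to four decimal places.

2.7507

Δu = (3 − 1)/8 = 0.25.
f(1) ≈ 1.0986, f(1.25) ≈ 1.1787, f(1.5) ≈ 1.2528, f(1.75) ≈ 1.3218, f(2) ≈ 1.3863, f(2.25) ≈ 1.4469, f(2.5) ≈ 1.5041, f(2.75) ≈ 1.5581, f(3) ≈ 1.6094.
T_8 = (Δu/2)·[f(u_0) + 2f(u_1) + ... + 2f(u_{7}) + f(u_8)].
Sum ≈ 2.7507.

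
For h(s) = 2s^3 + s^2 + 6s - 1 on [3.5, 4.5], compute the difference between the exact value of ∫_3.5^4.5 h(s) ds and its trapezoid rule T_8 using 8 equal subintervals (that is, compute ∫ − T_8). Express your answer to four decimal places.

-0.0651

Exact integral: ∫_3.5^4.5 h(s) ds ≈ 169.083333.
T_8 = 169.1484375.
Error ≈ 169.083333 − 169.1484375 ≈ -0.0651.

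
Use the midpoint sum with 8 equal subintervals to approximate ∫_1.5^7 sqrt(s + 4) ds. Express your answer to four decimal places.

Δs = (7 − 1.5)/8 = 0.6875.
Midpoints: 1.84375, 2.53125, 3.21875, 3.90625, 4.59375, 5.28125, 5.96875, 6.65625.
f(1.84375) ≈ 2.4174, f(2.53125) ≈ 2.5556, f(3.21875) ≈ 2.6868, f(3.90625) ≈ 2.8118, f(4.59375) ≈ 2.9315, f(5.28125) ≈ 3.0465, f(5.96875) ≈ 3.1573, f(6.65625) ≈ 3.2644.
Sum = Δs · [f(1.84375) + f(2.53125) + f(3.21875) + ...].
Sum ≈ 15.7240.

15.7240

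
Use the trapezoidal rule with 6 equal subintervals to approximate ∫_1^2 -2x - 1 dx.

Δx = (2 − 1)/6 = 1/6.
f(1) = -3, f(7/6) = -10/3, f(4/3) = -11/3, f(1.5) = -4, f(5/3) = -13/3, f(11/6) = -14/3, f(2) = -5.
T_6 = (Δx/2)·[f(x_0) + 2f(x_1) + ... + 2f(x_{5}) + f(x_6)].
Sum = -4.

-4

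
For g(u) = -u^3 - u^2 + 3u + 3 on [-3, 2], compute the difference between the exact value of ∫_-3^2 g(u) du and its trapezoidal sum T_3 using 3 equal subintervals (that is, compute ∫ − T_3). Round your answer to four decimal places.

Exact integral: ∫_-3^2 g(u) du ≈ 12.083333.
T_3 ≈ 13.240741.
Error ≈ 12.083333 − 13.240741 ≈ -1.1574.

-1.1574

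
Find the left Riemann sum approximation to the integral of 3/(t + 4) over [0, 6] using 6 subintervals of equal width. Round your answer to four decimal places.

Δt = (6 − 0)/6 = 1.
Left endpoints: 0, 1, 2, 3, 4, 5.
f(0) = 0.75, f(1) = 0.6, f(2) = 0.5, f(3) = 3/7, f(4) = 0.375, f(5) = 1/3.
Sum = Δt · [f(0) + f(1) + f(2) + ...].
Sum ≈ 2.9869.

2.9869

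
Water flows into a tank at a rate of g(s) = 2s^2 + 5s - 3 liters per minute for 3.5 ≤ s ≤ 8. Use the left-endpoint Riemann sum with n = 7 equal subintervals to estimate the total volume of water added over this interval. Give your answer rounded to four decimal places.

388.7449

Δs = (8 − 3.5)/7 = 9/14.
Left endpoints: 3.5, 29/7, 67/14, 38/7, 85/14, 47/7, 103/14.
g(3.5) = 39, g(29/7) = 2550/49, g(67/14) = 3270/49, g(38/7) = 4071/49, g(85/14) = 4953/49, g(47/7) = 5916/49, g(103/14) = 6960/49.
Sum = Δs · [g(3.5) + g(29/7) + g(67/14) + ...].
Sum ≈ 388.7449.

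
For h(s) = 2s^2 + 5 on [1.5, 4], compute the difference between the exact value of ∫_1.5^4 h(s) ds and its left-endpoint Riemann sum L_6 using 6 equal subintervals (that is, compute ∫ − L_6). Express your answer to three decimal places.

5.584

Exact integral: ∫_1.5^4 h(s) ds ≈ 52.91667.
L_6 ≈ 47.33218.
Error ≈ 52.91667 − 47.33218 ≈ 5.584.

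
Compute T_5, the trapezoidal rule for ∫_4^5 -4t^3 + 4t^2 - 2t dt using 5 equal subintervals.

Δt = (5 − 4)/5 = 0.2.
f(4) = -200, f(4.2) = -234.192, f(4.4) = -272.096, f(4.6) = -313.904, f(4.8) = -359.808, f(5) = -410.
T_5 = (Δt/2)·[f(t_0) + 2f(t_1) + ... + 2f(t_{4}) + f(t_5)].
Sum = -297.

-297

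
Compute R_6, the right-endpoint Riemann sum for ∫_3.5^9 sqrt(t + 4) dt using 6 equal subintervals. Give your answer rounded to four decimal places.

Δt = (9 − 3.5)/6 = 11/12.
Right endpoints: 53/12, 16/3, 6.25, 43/6, 97/12, 9.
f(53/12) ≈ 2.9011, f(16/3) ≈ 3.0551, f(6.25) ≈ 3.2016, f(43/6) ≈ 3.3417, f(97/12) ≈ 3.4761, f(9) ≈ 3.6056.
Sum = Δt · [f(53/12) + f(16/3) + f(6.25) + ...].
Sum ≈ 17.9493.

17.9493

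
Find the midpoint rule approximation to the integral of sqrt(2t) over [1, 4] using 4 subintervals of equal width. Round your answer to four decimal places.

6.6078

Δt = (4 − 1)/4 = 0.75.
Midpoints: 1.375, 2.125, 2.875, 3.625.
f(1.375) ≈ 1.6583, f(2.125) ≈ 2.0616, f(2.875) ≈ 2.3979, f(3.625) ≈ 2.6926.
Sum = Δt · [f(1.375) + f(2.125) + f(2.875) + f(3.625)].
Sum ≈ 6.6078.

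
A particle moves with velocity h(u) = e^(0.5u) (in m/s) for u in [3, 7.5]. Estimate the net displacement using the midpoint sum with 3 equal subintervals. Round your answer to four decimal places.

Δu = (7.5 − 3)/3 = 1.5.
Midpoints: 3.75, 5.25, 6.75.
h(3.75) ≈ 6.5208, h(5.25) ≈ 13.8046, h(6.75) ≈ 29.2243.
Sum = Δu · [h(3.75) + h(5.25) + h(6.75)].
Sum ≈ 74.3245.

74.3245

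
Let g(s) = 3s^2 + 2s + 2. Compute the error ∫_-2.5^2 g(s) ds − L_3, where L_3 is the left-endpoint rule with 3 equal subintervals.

Exact integral: ∫_-2.5^2 g(s) ds = 30.375.
L_3 = 33.75.
Error = 30.375 − 33.75 = -3.375.

-3.375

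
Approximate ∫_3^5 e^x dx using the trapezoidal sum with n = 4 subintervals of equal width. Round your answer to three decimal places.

130.990

Δx = (5 − 3)/4 = 0.5.
f(3) ≈ 20.086, f(3.5) ≈ 33.115, f(4) ≈ 54.598, f(4.5) ≈ 90.017, f(5) ≈ 148.413.
T_4 = (Δx/2)·[f(x_0) + 2f(x_1) + 2f(x_2) + 2f(x_3) + f(x_4)].
Sum ≈ 130.990.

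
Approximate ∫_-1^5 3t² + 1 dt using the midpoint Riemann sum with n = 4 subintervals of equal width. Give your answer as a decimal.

128.625

Δt = (5 − (-1))/4 = 1.5.
Midpoints: -0.25, 1.25, 2.75, 4.25.
f(-0.25) = 1.1875, f(1.25) = 5.6875, f(2.75) = 23.6875, f(4.25) = 55.1875.
Sum = Δt · [f(-0.25) + f(1.25) + f(2.75) + f(4.25)].
Sum = 128.625.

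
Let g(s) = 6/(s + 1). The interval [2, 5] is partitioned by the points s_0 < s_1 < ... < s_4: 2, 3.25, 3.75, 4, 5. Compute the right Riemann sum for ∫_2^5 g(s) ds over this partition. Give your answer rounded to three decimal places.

3.696

Subinterval widths: 1.25, 0.5, 0.25, 1.
Right endpoints: 3.25, 3.75, 4, 5.
g(3.25) = 24/17, g(3.75) = 24/19, g(4) = 1.2, g(5) = 1.
Sum = Σ Δs_i · g(s_i).
Sum ≈ 3.696.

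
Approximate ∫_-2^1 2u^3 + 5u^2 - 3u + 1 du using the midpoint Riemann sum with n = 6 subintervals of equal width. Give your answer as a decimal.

Δu = (1 − (-2))/6 = 0.5.
Midpoints: -1.75, -1.25, -0.75, -0.25, 0.25, 0.75.
f(-1.75) = 10.84375, f(-1.25) = 8.65625, f(-0.75) = 5.21875, f(-0.25) = 2.03125, f(0.25) = 0.59375, f(0.75) = 2.40625.
Sum = Δu · [f(-1.75) + f(-1.25) + f(-0.75) + ...].
Sum = 14.875.

14.875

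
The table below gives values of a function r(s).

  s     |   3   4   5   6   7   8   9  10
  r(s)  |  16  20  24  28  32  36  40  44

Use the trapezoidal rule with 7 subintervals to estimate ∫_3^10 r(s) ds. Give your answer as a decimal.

Δs = 1.
T_7 = (1/2)·[16 + 2·20 + 2·24 + 2·28 + 2·32 + 2·36 + 2·40 + 44] = 210.

210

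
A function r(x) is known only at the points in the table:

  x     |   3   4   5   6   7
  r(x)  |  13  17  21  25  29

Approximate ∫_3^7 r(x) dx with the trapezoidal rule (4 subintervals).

84

Δx = 1.
T_4 = (1/2)·[13 + 2·17 + 2·21 + 2·25 + 29] = 84.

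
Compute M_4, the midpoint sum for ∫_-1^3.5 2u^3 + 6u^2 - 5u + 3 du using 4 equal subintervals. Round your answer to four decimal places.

141.2490

Δu = (3.5 − (-1))/4 = 1.125.
Midpoints: -0.4375, 0.6875, 1.8125, 2.9375.
f(-0.4375) = 12633/2048, f(0.6875) = 6243/2048, f(1.8125) = 52341/2048, f(2.9375) = 185919/2048.
Sum = Δu · [f(-0.4375) + f(0.6875) + f(1.8125) + f(2.9375)].
Sum ≈ 141.2490.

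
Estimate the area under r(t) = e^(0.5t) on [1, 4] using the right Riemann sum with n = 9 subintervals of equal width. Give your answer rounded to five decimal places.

Δt = (4 − 1)/9 = 1/3.
Right endpoints: 4/3, 5/3, 2, 7/3, 8/3, 3, 10/3, 11/3, 4.
r(4/3) ≈ 1.94773, r(5/3) ≈ 2.30098, r(2) ≈ 2.71828, r(7/3) ≈ 3.21127, r(8/3) ≈ 3.79367, r(3) ≈ 4.48169, r(10/3) ≈ 5.29449, r(11/3) ≈ 6.25470, r(4) ≈ 7.38906.
Sum = Δt · [r(4/3) + r(5/3) + r(2) + ...].
Sum ≈ 12.46396.

12.46396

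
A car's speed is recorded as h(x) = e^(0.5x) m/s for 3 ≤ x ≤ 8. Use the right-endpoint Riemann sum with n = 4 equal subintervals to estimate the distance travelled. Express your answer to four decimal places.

134.7975

Δx = (8 − 3)/4 = 1.25.
Right endpoints: 4.25, 5.5, 6.75, 8.
h(4.25) ≈ 8.3729, h(5.5) ≈ 15.6426, h(6.75) ≈ 29.2243, h(8) ≈ 54.5982.
Sum = Δx · [h(4.25) + h(5.5) + h(6.75) + h(8)].
Sum ≈ 134.7975.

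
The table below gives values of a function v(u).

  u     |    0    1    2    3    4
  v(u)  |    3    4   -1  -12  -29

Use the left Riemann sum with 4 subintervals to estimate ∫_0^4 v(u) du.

-6

Δu = 1.
Sum = 1·[3 + 4 + (-1) + (-12)] = -6.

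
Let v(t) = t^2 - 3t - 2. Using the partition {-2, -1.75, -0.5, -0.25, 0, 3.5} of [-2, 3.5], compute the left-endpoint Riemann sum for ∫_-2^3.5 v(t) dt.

Subinterval widths: 0.25, 1.25, 0.25, 0.25, 3.5.
Left endpoints: -2, -1.75, -0.5, -0.25, 0.
v(-2) = 8, v(-1.75) = 6.3125, v(-0.5) = -0.25, v(-0.25) = -1.1875, v(0) = -2.
Sum = Σ Δt_i · v(t_i).
Sum = 2.53125.

2.53125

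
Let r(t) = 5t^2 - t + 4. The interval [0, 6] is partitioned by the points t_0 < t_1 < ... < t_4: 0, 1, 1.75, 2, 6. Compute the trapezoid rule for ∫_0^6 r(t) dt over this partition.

420.53125

Subinterval widths: 1, 0.75, 0.25, 4.
r(0) = 4, r(1) = 8, r(1.75) = 17.5625, r(2) = 22, r(6) = 178.
On each subinterval the trapezoid contributes (Δt_i/2)·[r(t_{i-1}) + r(t_i)].
Sum = 420.53125.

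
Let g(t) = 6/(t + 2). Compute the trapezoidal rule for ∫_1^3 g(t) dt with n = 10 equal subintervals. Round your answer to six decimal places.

Δt = (3 − 1)/10 = 0.2.
g(1) = 2, g(1.2) = 1.875, g(1.4) = 30/17, g(1.6) = 5/3, g(1.8) = 30/19, g(2) = 1.5, g(2.2) = 10/7, g(2.4) = 15/11, g(2.6) = 30/23, g(2.8) = 1.25, g(3) = 1.2.
T_10 = (Δt/2)·[g(t_0) + 2g(t_1) + ... + 2g(t_{9}) + g(t_10)].
Sum ≈ 3.066375.

3.066375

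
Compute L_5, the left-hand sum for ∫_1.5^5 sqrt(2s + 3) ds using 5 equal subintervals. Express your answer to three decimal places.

10.315

Δs = (5 − 1.5)/5 = 0.7.
Left endpoints: 1.5, 2.2, 2.9, 3.6, 4.3.
f(1.5) ≈ 2.449, f(2.2) ≈ 2.720, f(2.9) ≈ 2.966, f(3.6) ≈ 3.194, f(4.3) ≈ 3.406.
Sum = Δs · [f(1.5) + f(2.2) + f(2.9) + f(3.6) + f(4.3)].
Sum ≈ 10.315.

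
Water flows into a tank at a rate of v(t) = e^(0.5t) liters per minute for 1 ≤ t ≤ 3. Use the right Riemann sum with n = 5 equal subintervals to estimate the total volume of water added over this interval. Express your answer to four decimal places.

6.2514

Δt = (3 − 1)/5 = 0.4.
Right endpoints: 1.4, 1.8, 2.2, 2.6, 3.
v(1.4) ≈ 2.0138, v(1.8) ≈ 2.4596, v(2.2) ≈ 3.0042, v(2.6) ≈ 3.6693, v(3) ≈ 4.4817.
Sum = Δt · [v(1.4) + v(1.8) + v(2.2) + v(2.6) + v(3)].
Sum ≈ 6.2514.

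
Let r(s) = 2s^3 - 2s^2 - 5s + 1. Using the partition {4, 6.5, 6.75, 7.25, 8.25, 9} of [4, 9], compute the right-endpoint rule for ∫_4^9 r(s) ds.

3402.4765625

Subinterval widths: 2.5, 0.25, 0.5, 1, 0.75.
Right endpoints: 6.5, 6.75, 7.25, 8.25, 9.
r(6.5) = 433.25, r(6.75) = 491.21875, r(7.25) = 621.78125, r(8.25) = 946.65625, r(9) = 1252.
Sum = Σ Δs_i · r(s_i).
Sum = 3402.4765625.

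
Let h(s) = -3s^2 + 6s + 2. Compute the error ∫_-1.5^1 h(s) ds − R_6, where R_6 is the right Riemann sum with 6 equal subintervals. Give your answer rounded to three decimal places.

Exact integral: ∫_-1.5^1 h(s) ds = -3.125.
R_6 ≈ 0.56424.
Error ≈ -3.125 − 0.56424 ≈ -3.689.

-3.689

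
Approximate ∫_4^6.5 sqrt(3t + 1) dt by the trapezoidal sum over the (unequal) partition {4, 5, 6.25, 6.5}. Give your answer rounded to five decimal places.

Subinterval widths: 1, 1.25, 0.25.
f(4) ≈ 3.60555, f(5) ≈ 4.00000, f(6.25) ≈ 4.44410, f(6.5) ≈ 4.52769.
On each subinterval the trapezoid contributes (Δt_i/2)·[f(t_{i-1}) + f(t_i)].
Sum ≈ 10.20181.

10.20181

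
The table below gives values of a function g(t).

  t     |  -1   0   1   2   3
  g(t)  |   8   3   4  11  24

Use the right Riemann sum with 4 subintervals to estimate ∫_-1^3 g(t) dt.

42

Δt = 1.
Sum = 1·[3 + 4 + 11 + 24] = 42.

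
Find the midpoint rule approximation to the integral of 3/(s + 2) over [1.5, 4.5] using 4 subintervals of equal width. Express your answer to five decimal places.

1.85308

Δs = (4.5 − 1.5)/4 = 0.75.
Midpoints: 1.875, 2.625, 3.375, 4.125.
f(1.875) = 24/31, f(2.625) = 24/37, f(3.375) = 24/43, f(4.125) = 24/49.
Sum = Δs · [f(1.875) + f(2.625) + f(3.375) + f(4.125)].
Sum ≈ 1.85308.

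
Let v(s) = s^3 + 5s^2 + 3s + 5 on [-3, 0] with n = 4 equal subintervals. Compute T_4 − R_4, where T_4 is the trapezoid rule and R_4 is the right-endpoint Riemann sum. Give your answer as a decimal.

3.375

T_4 = 26.390625.
R_4 = 23.015625.
T_4 − R_4 = 3.375.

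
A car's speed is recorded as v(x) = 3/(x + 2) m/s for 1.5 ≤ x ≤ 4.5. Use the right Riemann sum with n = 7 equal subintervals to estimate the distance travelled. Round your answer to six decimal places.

Δx = (4.5 − 1.5)/7 = 3/7.
Right endpoints: 27/14, 33/14, 39/14, 45/14, 51/14, 57/14, 4.5.
v(27/14) = 42/55, v(33/14) = 42/61, v(39/14) = 42/67, v(45/14) = 42/73, v(51/14) = 42/79, v(57/14) = 42/85, v(4.5) = 6/13.
Sum = Δx · [v(27/14) + v(33/14) + v(39/14) + ...].
Sum ≈ 1.775002.

1.775002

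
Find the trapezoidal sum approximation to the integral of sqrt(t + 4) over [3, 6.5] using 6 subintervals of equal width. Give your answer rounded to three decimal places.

Δt = (6.5 − 3)/6 = 7/12.
f(3) ≈ 2.646, f(43/12) ≈ 2.754, f(25/6) ≈ 2.858, f(4.75) ≈ 2.958, f(16/3) ≈ 3.055, f(71/12) ≈ 3.149, f(6.5) ≈ 3.240.
T_6 = (Δt/2)·[f(t_0) + 2f(t_1) + ... + 2f(t_{5}) + f(t_6)].
Sum ≈ 10.335.

10.335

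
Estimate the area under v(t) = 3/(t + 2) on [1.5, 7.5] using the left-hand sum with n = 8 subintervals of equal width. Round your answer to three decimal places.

Δt = (7.5 − 1.5)/8 = 0.75.
Left endpoints: 1.5, 2.25, 3, 3.75, 4.5, 5.25, 6, 6.75.
v(1.5) = 6/7, v(2.25) = 12/17, v(3) = 0.6, v(3.75) = 12/23, v(4.5) = 6/13, v(5.25) = 12/29, v(6) = 0.375, v(6.75) = 12/35.
Sum = Δt · [v(1.5) + v(2.25) + v(3) + ...].
Sum ≈ 3.208.

3.208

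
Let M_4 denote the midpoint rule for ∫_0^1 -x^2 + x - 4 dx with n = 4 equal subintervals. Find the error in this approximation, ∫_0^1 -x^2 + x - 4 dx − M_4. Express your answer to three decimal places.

-0.005

Exact integral: ∫_0^1 f(x) dx ≈ -3.83333.
M_4 = -3.828125.
Error ≈ -3.83333 − (-3.828125) ≈ -0.005.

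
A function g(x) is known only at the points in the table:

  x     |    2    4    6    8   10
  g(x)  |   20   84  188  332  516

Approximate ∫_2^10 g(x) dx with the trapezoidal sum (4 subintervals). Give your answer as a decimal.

Δx = 2.
T_4 = (2/2)·[20 + 2·84 + 2·188 + 2·332 + 516] = 1744.

1744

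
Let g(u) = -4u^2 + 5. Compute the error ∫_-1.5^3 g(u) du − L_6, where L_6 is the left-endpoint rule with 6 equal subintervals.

-8.4375

Exact integral: ∫_-1.5^3 g(u) du = -18.
L_6 = -9.5625.
Error = -18 − (-9.5625) = -8.4375.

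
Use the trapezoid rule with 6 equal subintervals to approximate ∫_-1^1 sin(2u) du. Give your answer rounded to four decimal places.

0.0000

Δu = (1 − (-1))/6 = 1/3.
f(-1) ≈ -0.9093, f(-2/3) ≈ -0.9719, f(-1/3) ≈ -0.6184, f(0) ≈ 0.0000, f(1/3) ≈ 0.6184, f(2/3) ≈ 0.9719, f(1) ≈ 0.9093.
T_6 = (Δu/2)·[f(u_0) + 2f(u_1) + ... + 2f(u_{5}) + f(u_6)].
Sum ≈ 0.0000.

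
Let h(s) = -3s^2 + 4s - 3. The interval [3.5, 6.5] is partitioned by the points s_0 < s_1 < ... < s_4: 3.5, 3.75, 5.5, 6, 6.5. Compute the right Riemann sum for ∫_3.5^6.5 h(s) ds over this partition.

-228.484375

Subinterval widths: 0.25, 1.75, 0.5, 0.5.
Right endpoints: 3.75, 5.5, 6, 6.5.
h(3.75) = -30.1875, h(5.5) = -71.75, h(6) = -87, h(6.5) = -103.75.
Sum = Σ Δs_i · h(s_i).
Sum = -228.484375.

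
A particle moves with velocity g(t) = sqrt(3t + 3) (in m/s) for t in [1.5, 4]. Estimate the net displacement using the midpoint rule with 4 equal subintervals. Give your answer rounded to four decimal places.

Δt = (4 − 1.5)/4 = 0.625.
Midpoints: 1.8125, 2.4375, 3.0625, 3.6875.
g(1.8125) ≈ 2.9047, g(2.4375) ≈ 3.2113, g(3.0625) ≈ 3.4911, g(3.6875) ≈ 3.7500.
Sum = Δt · [g(1.8125) + g(2.4375) + g(3.0625) + g(3.6875)].
Sum ≈ 8.3482.

8.3482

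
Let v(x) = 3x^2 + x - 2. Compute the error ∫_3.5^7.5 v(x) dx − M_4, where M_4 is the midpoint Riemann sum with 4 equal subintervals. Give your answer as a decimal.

Exact integral: ∫_3.5^7.5 v(x) dx = 393.
M_4 = 392.
Error = 393 − 392 = 1.

1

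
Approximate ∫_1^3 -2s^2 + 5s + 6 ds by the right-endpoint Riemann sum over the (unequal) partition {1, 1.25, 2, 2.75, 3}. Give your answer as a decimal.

Subinterval widths: 0.25, 0.75, 0.75, 0.25.
Right endpoints: 1.25, 2, 2.75, 3.
f(1.25) = 9.125, f(2) = 8, f(2.75) = 4.625, f(3) = 3.
Sum = Σ Δs_i · f(s_i).
Sum = 12.5.

12.5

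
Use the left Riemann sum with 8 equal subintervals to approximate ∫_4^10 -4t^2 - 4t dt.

-1283.25

Δt = (10 − 4)/8 = 0.75.
Left endpoints: 4, 4.75, 5.5, 6.25, 7, 7.75, 8.5, 9.25.
f(4) = -80, f(4.75) = -109.25, f(5.5) = -143, f(6.25) = -181.25, f(7) = -224, f(7.75) = -271.25, f(8.5) = -323, f(9.25) = -379.25.
Sum = Δt · [f(4) + f(4.75) + f(5.5) + ...].
Sum = -1283.25.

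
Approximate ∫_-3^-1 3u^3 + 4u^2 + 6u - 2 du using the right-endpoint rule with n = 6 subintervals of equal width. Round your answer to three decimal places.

Δu = (-1 − (-3))/6 = 1/3.
Right endpoints: -8/3, -7/3, -2, -5/3, -4/3, -1.
f(-8/3) = -418/9, f(-7/3) = -97/3, f(-2) = -22, f(-5/3) = -133/9, f(-4/3) = -10, f(-1) = -7.
Sum = Δu · [f(-8/3) + f(-7/3) + f(-2) + ...].
Sum ≈ -44.185.

-44.185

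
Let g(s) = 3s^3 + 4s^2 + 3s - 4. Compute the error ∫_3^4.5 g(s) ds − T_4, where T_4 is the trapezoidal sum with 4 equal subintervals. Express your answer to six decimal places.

Exact integral: ∫_3^4.5 g(s) ds = 343.171875.
T_4 ≈ 344.49902344.
Error ≈ 343.171875 − 344.49902344 ≈ -1.327148.

-1.327148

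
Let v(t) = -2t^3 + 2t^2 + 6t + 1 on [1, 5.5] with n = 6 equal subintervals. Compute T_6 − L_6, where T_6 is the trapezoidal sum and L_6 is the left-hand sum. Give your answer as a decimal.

T_6 = -261.9140625.
L_6 = -169.9453125.
T_6 − L_6 = -91.96875.

-91.96875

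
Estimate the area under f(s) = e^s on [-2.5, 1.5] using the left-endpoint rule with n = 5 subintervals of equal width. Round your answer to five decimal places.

Δs = (1.5 − (-2.5))/5 = 0.8.
Left endpoints: -2.5, -1.7, -0.9, -0.1, 0.7.
f(-2.5) ≈ 0.08208, f(-1.7) ≈ 0.18268, f(-0.9) ≈ 0.40657, f(-0.1) ≈ 0.90484, f(0.7) ≈ 2.01375.
Sum = Δs · [f(-2.5) + f(-1.7) + f(-0.9) + f(-0.1) + f(0.7)].
Sum ≈ 2.87194.

2.87194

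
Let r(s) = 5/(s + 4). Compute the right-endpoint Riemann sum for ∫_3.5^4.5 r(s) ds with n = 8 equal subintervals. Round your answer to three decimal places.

Δs = (4.5 − 3.5)/8 = 0.125.
Right endpoints: 3.625, 3.75, 3.875, 4, 4.125, 4.25, 4.375, 4.5.
r(3.625) = 40/61, r(3.75) = 20/31, r(3.875) = 40/63, r(4) = 0.625, r(4.125) = 8/13, r(4.25) = 20/33, r(4.375) = 40/67, r(4.5) = 10/17.
Sum = Δs · [r(3.625) + r(3.75) + r(3.875) + ...].
Sum ≈ 0.621.

0.621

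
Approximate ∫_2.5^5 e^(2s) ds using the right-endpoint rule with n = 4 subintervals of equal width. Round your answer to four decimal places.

Δs = (5 − 2.5)/4 = 0.625.
Right endpoints: 3.125, 3.75, 4.375, 5.
f(3.125) ≈ 518.0128, f(3.75) ≈ 1808.0424, f(4.375) ≈ 6310.6881, f(5) ≈ 22026.4658.
Sum = Δs · [f(3.125) + f(3.75) + f(4.375) + f(5)].
Sum ≈ 19164.5057.

19164.5057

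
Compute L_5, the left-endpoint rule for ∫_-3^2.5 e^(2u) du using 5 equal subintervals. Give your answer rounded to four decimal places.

20.3429

Δu = (2.5 − (-3))/5 = 1.1.
Left endpoints: -3, -1.9, -0.8, 0.3, 1.4.
f(-3) ≈ 0.0025, f(-1.9) ≈ 0.0224, f(-0.8) ≈ 0.2019, f(0.3) ≈ 1.8221, f(1.4) ≈ 16.4446.
Sum = Δu · [f(-3) + f(-1.9) + f(-0.8) + f(0.3) + f(1.4)].
Sum ≈ 20.3429.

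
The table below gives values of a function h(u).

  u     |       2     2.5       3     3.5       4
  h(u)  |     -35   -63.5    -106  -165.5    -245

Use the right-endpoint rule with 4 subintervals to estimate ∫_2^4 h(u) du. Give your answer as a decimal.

Δu = 0.5.
Sum = 0.5·[(-63.5) + (-106) + (-165.5) + (-245)] = -290.

-290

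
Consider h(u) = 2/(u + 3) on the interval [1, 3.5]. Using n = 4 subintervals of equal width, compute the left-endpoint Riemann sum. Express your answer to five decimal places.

Δu = (3.5 − 1)/4 = 0.625.
Left endpoints: 1, 1.625, 2.25, 2.875.
h(1) = 0.5, h(1.625) = 16/37, h(2.25) = 8/21, h(2.875) = 16/47.
Sum = Δu · [h(1) + h(1.625) + h(2.25) + h(2.875)].
Sum ≈ 1.03363.

1.03363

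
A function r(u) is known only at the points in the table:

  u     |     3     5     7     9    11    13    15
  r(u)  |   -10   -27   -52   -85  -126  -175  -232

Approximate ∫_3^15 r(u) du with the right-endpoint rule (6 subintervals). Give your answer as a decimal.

Δu = 2.
Sum = 2·[(-27) + (-52) + (-85) + (-126) + (-175) + (-232)] = -1394.

-1394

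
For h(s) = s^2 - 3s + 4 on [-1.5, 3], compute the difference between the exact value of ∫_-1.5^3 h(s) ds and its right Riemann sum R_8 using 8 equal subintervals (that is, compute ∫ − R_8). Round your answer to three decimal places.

1.661

Exact integral: ∫_-1.5^3 h(s) ds = 18.
R_8 ≈ 16.33887.
Error ≈ 18 − 16.33887 ≈ 1.661.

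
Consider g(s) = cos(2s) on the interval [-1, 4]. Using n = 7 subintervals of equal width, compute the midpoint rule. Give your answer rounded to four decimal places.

1.0351

Δs = (4 − (-1))/7 = 5/7.
Midpoints: -9/14, 1/14, 11/14, 1.5, 31/14, 41/14, 51/14.
g(-9/14) ≈ 0.2812, g(1/14) ≈ 0.9898, g(11/14) ≈ -0.0006, g(1.5) ≈ -0.9900, g(31/14) ≈ -0.2800, g(41/14) ≈ 0.9106, g(51/14) ≈ 0.5382.
Sum = Δs · [g(-9/14) + g(1/14) + g(11/14) + ...].
Sum ≈ 1.0351.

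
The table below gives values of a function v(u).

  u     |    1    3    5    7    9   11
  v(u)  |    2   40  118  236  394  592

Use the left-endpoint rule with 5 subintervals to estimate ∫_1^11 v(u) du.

1580

Δu = 2.
Sum = 2·[2 + 40 + 118 + 236 + 394] = 1580.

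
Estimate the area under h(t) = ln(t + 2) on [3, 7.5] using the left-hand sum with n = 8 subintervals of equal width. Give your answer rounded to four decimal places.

8.6571

Δt = (7.5 − 3)/8 = 0.5625.
Left endpoints: 3, 3.5625, 4.125, 4.6875, 5.25, 5.8125, 6.375, 6.9375.
h(3) ≈ 1.6094, h(3.5625) ≈ 1.7160, h(4.125) ≈ 1.8124, h(4.6875) ≈ 1.9002, h(5.25) ≈ 1.9810, h(5.8125) ≈ 2.0557, h(6.375) ≈ 2.1253, h(6.9375) ≈ 2.1903.
Sum = Δt · [h(3) + h(3.5625) + h(4.125) + ...].
Sum ≈ 8.6571.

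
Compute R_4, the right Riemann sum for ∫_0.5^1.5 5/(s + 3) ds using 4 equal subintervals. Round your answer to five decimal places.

1.21773

Δs = (1.5 − 0.5)/4 = 0.25.
Right endpoints: 0.75, 1, 1.25, 1.5.
f(0.75) = 4/3, f(1) = 1.25, f(1.25) = 20/17, f(1.5) = 10/9.
Sum = Δs · [f(0.75) + f(1) + f(1.25) + f(1.5)].
Sum ≈ 1.21773.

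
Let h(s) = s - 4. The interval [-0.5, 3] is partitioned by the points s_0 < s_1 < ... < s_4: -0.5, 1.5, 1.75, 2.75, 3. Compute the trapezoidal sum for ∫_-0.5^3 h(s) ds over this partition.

-9.625

Subinterval widths: 2, 0.25, 1, 0.25.
h(-0.5) = -4.5, h(1.5) = -2.5, h(1.75) = -2.25, h(2.75) = -1.25, h(3) = -1.
On each subinterval the trapezoid contributes (Δs_i/2)·[h(s_{i-1}) + h(s_i)].
Sum = -9.625.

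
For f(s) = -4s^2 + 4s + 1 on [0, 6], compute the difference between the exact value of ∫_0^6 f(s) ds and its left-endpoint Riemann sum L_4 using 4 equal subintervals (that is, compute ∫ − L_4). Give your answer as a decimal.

-81

Exact integral: ∫_0^6 f(s) ds = -210.
L_4 = -129.
Error = -210 − (-129) = -81.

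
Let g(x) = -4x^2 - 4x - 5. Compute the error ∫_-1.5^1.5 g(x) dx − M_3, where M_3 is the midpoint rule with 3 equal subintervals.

Exact integral: ∫_-1.5^1.5 g(x) dx = -24.
M_3 = -23.
Error = -24 − (-23) = -1.

-1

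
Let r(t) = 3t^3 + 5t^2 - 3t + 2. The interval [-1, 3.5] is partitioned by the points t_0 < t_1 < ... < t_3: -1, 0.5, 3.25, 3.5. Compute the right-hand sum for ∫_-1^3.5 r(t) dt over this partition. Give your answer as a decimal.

455.66015625

Subinterval widths: 1.5, 2.75, 0.25.
Right endpoints: 0.5, 3.25, 3.5.
r(0.5) = 2.125, r(3.25) = 148.046875, r(3.5) = 181.375.
Sum = Σ Δt_i · r(t_i).
Sum = 455.66015625.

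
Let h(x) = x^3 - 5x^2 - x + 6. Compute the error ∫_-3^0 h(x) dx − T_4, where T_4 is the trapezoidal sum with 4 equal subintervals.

Exact integral: ∫_-3^0 h(x) dx = -42.75.
T_4 = -45.421875.
Error = -42.75 − (-45.421875) = 2.671875.

2.671875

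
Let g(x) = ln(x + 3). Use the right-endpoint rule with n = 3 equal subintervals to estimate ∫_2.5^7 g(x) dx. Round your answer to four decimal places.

9.5828

Δx = (7 − 2.5)/3 = 1.5.
Right endpoints: 4, 5.5, 7.
g(4) ≈ 1.9459, g(5.5) ≈ 2.1401, g(7) ≈ 2.3026.
Sum = Δx · [g(4) + g(5.5) + g(7)].
Sum ≈ 9.5828.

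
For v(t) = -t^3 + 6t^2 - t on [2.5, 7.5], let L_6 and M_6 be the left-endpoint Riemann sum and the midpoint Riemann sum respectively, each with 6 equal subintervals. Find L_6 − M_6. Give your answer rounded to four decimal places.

38.5417

L_6 ≈ 47.395833.
M_6 ≈ 8.854167.
L_6 − M_6 ≈ 38.5417.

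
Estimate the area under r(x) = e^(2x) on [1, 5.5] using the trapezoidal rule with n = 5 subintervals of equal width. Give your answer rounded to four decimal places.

Δx = (5.5 − 1)/5 = 0.9.
r(1) ≈ 7.3891, r(1.9) ≈ 44.7012, r(2.8) ≈ 270.4264, r(3.7) ≈ 1635.9844, r(4.6) ≈ 9897.1291, r(5.5) ≈ 59874.1417.
T_5 = (Δx/2)·[r(x_0) + 2r(x_1) + ... + 2r(x_{4}) + r(x_5)].
Sum ≈ 37610.1058.

37610.1058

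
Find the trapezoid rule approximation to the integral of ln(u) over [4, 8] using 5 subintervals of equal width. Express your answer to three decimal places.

7.084

Δu = (8 − 4)/5 = 0.8.
f(4) ≈ 1.386, f(4.8) ≈ 1.569, f(5.6) ≈ 1.723, f(6.4) ≈ 1.856, f(7.2) ≈ 1.974, f(8) ≈ 2.079.
T_5 = (Δu/2)·[f(u_0) + 2f(u_1) + ... + 2f(u_{4}) + f(u_5)].
Sum ≈ 7.084.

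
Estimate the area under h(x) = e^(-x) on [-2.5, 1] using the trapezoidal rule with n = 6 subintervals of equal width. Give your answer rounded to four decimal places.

Δx = (1 − (-2.5))/6 = 7/12.
h(-2.5) ≈ 12.1825, h(-23/12) ≈ 6.7983, h(-4/3) ≈ 3.7937, h(-0.75) ≈ 2.1170, h(-1/6) ≈ 1.1814, h(5/12) ≈ 0.6592, h(1) ≈ 0.3679.
T_6 = (Δx/2)·[h(x_0) + 2h(x_1) + ... + 2h(x_{5}) + h(x_6)].
Sum ≈ 12.1478.

12.1478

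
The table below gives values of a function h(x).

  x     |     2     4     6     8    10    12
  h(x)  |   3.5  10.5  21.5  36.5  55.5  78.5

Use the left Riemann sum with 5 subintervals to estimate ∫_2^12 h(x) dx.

255

Δx = 2.
Sum = 2·[3.5 + 10.5 + 21.5 + 36.5 + 55.5] = 255.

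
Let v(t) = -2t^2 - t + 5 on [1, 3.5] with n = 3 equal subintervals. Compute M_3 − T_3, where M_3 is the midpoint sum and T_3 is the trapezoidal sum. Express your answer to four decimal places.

M_3 ≈ -20.752315.
T_3 ≈ -21.620370.
M_3 − T_3 ≈ 0.8681.

0.8681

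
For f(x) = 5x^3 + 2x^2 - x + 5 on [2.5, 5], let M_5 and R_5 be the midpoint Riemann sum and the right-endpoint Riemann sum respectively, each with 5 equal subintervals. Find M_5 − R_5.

-154.5703125

M_5 = 805.4296875.
R_5 = 960.
M_5 − R_5 = -154.5703125.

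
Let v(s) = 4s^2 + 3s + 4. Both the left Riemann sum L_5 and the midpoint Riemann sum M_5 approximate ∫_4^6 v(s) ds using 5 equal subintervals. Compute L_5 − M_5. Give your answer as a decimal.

-16.88

L_5 = 223.68.
M_5 = 240.56.
L_5 − M_5 = -16.88.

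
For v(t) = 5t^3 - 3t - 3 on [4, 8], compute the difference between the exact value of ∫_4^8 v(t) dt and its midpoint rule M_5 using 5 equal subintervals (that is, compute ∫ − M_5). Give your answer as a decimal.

Exact integral: ∫_4^8 v(t) dt = 4716.
M_5 = 4696.8.
Error = 4716 − 4696.8 = 19.2.

19.2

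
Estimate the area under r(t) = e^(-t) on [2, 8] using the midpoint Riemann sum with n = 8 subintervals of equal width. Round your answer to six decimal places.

Δt = (8 − 2)/8 = 0.75.
Midpoints: 2.375, 3.125, 3.875, 4.625, 5.375, 6.125, 6.875, 7.625.
r(2.375) ≈ 0.093014, r(3.125) ≈ 0.043937, r(3.875) ≈ 0.020754, r(4.625) ≈ 0.009804, r(5.375) ≈ 0.004631, r(6.125) ≈ 0.002187, r(6.875) ≈ 0.001033, r(7.625) ≈ 0.000488.
Sum = Δt · [r(2.375) + r(3.125) + r(3.875) + ...].
Sum ≈ 0.131887.

0.131887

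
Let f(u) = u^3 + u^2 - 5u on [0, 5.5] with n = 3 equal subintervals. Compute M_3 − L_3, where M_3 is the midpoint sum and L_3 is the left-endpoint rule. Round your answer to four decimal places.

112.2821

M_3 ≈ 194.349248.
L_3 ≈ 82.067130.
M_3 − L_3 ≈ 112.2821.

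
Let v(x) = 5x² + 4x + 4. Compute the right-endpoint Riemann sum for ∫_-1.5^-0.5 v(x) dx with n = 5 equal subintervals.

Δx = (-0.5 − (-1.5))/5 = 0.2.
Right endpoints: -1.3, -1.1, -0.9, -0.7, -0.5.
v(-1.3) = 7.25, v(-1.1) = 5.65, v(-0.9) = 4.45, v(-0.7) = 3.65, v(-0.5) = 3.25.
Sum = Δx · [v(-1.3) + v(-1.1) + v(-0.9) + v(-0.7) + v(-0.5)].
Sum = 4.85.

4.85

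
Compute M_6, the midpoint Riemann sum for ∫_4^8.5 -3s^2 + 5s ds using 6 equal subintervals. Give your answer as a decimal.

Δs = (8.5 − 4)/6 = 0.75.
Midpoints: 4.375, 5.125, 5.875, 6.625, 7.375, 8.125.
f(4.375) = -35.546875, f(5.125) = -53.171875, f(5.875) = -74.171875, f(6.625) = -98.546875, f(7.375) = -126.296875, f(8.125) = -157.421875.
Sum = Δs · [f(4.375) + f(5.125) + f(5.875) + ...].
Sum = -408.8671875.

-408.8671875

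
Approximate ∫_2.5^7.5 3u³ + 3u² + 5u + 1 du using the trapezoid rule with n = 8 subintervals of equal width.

Δu = (7.5 − 2.5)/8 = 0.625.
f(2.5) = 79.125, f(3.125) = 70387/512, f(3.75) = 220.140625, f(4.375) = 169737/512, f(5) = 476, f(5.625) = 336887/512, f(6.25) = 881.859375, f(6.875) = 589837/512, f(7.5) = 1472.875.
T_8 = (Δu/2)·[f(u_0) + 2f(u_1) + ... + 2f(u_{7}) + f(u_8)].
Sum = 2895.625.

2895.625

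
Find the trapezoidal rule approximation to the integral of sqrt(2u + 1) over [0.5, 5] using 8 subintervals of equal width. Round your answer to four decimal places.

11.2075

Δu = (5 − 0.5)/8 = 0.5625.
f(0.5) ≈ 1.4142, f(1.0625) ≈ 1.7678, f(1.625) ≈ 2.0616, f(2.1875) ≈ 2.3184, f(2.75) ≈ 2.5495, f(3.3125) ≈ 2.7613, f(3.875) ≈ 2.9580, f(4.4375) ≈ 3.1425, f(5) ≈ 3.3166.
T_8 = (Δu/2)·[f(u_0) + 2f(u_1) + ... + 2f(u_{7}) + f(u_8)].
Sum ≈ 11.2075.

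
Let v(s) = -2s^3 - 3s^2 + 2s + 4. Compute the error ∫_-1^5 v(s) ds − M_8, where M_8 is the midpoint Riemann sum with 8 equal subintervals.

Exact integral: ∫_-1^5 v(s) ds = -390.
M_8 = -385.78125.
Error = -390 − (-385.78125) = -4.21875.

-4.21875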